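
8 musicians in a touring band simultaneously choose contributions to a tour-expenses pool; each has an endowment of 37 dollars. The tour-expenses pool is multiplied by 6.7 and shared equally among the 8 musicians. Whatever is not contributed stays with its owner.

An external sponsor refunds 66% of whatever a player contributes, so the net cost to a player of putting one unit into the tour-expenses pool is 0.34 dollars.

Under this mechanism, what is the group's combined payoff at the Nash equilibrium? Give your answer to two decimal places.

2178.56 dollars

With the mechanism, a contributed unit returns (6.7/8) / 0.34 = 2.4632 per unit of net cost to the contributor — now above 1 — so contributing fully is weakly dominant for every player.
At the Nash equilibrium everyone contributes 37. Group total payoff = 8 × (37 × 0.66 + 6.7 × 37) = 2178.56.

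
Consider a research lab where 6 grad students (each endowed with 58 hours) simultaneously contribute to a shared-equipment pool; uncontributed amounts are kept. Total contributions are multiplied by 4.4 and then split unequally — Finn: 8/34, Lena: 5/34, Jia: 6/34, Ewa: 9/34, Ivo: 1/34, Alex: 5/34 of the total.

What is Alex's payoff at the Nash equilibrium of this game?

A player with share s gets back 4.4·s per unit contributed, so full contribution is dominant for anyone with s > 1/4.4 = 0.2273 and zero contribution is dominant for anyone below.
The shares above 0.2273 belong to Finn and Ewa, contributing 58 each; the remaining 4 contribute 0. Total contributed: 116.
Alex keeps 58 and receives 4.4 × 116 × 5/34 = 75.06 from the shared-equipment pool, for a payoff of 133.06.

133.06 hours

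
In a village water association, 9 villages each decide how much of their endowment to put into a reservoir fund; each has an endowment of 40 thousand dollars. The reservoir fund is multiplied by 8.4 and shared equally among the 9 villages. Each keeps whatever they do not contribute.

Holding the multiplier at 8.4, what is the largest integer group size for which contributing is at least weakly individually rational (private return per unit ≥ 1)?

Private return per unit is 8.4/(group size), which is ≥ 1 whenever the group size is ≤ 8.4.
The largest such integer is 8.

8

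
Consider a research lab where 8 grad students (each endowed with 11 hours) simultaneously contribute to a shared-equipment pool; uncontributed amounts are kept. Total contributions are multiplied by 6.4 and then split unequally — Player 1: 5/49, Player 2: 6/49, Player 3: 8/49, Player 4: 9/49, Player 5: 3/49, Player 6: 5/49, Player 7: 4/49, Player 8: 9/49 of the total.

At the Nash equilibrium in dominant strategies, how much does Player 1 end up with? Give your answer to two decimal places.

32.55 hours

A player with share s gets back 6.4·s per unit contributed, so full contribution is dominant for anyone with s > 1/6.4 = 0.1563 and zero contribution is dominant for anyone below.
The shares above 0.1563 belong to Player 3, Player 4 and Player 8, contributing 11 each; the remaining 5 contribute 0. Total contributed: 33.
Player 1 keeps 11 and receives 6.4 × 33 × 5/49 = 21.55 from the shared-equipment pool, for a payoff of 32.55.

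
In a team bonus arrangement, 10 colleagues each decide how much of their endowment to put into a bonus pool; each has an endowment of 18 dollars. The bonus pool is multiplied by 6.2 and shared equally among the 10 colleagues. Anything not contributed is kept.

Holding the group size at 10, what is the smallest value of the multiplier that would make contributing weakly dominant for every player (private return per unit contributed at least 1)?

10

A contributed unit returns (multiplier)/10 to its contributor.
This reaches 1 exactly when the multiplier is 10.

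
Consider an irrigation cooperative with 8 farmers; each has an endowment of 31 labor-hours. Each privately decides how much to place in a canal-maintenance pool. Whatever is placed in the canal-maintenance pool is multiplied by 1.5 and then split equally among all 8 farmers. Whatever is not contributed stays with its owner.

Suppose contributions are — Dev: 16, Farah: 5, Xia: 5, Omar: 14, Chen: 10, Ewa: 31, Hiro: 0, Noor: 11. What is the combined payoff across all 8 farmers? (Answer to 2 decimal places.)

294.00 labor-hours

Total contributed: 16 + 5 + 5 + 14 + 10 + 31 + 0 + 11 = 92; total kept: 8 × 31 − 92 = 156.
The canal-maintenance pool pays out 1.5 × 92 = 138.00 in aggregate.
Group total = 156 + 138.00 = 294.00.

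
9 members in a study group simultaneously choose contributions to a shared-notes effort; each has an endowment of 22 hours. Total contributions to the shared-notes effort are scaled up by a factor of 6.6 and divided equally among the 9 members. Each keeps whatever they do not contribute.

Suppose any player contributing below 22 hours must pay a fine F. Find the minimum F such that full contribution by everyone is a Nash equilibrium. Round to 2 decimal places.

Given the others contribute fully, the best deviation is to contribute 0 (any partial contribution still incurs the fine and gives up units whose private return 0.7333 is below 1).
Deviating from 22 to 0 saves 22 hours but forfeits the deviator's share of the drop in the shared-notes effort: 6.6/9 × 22 = 16.13.
So the deviation gain is 22 − 16.13 = 5.87, and the fine must be at least 5.87 hours to wipe it out.

5.87 hours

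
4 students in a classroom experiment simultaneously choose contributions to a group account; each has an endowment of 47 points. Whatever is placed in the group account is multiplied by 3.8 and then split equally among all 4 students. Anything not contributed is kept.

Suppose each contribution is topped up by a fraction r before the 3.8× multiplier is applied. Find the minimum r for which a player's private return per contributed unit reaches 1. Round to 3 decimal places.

With matching at rate r, one contributed unit becomes (1 + r) in the group account and returns 3.8 × (1 + r) / 4 to the contributor.
Setting this equal to 1: 1 + r = 4/3.8 = 1.0526.
So the minimum matching rate is r = 1.0526 − 1 = 0.053.

0.053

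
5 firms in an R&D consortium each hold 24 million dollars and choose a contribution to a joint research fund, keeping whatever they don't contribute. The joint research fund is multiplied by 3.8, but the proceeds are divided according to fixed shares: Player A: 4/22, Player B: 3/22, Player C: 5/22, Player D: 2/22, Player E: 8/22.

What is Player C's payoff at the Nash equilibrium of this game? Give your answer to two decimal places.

44.73 million dollars

Each unit j contributes comes back to j as 3.8 × (j's share), so j prefers to contribute only if that share exceeds 1/3.8 = 0.2632; otherwise keeping the unit dominates.
The only share above 0.2632 is Player E's 8/22, contributing 24; the remaining 4 contribute 0. Total contributed: 24.
Player C keeps 24 and receives 3.8 × 24 × 5/22 = 20.73 from the joint research fund, for a payoff of 44.73.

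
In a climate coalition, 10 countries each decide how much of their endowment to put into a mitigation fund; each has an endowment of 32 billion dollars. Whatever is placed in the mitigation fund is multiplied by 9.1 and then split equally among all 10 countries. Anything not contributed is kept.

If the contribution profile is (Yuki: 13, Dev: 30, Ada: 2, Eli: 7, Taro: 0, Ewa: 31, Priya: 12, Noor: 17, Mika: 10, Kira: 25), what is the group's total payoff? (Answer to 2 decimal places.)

Total contributed: 13 + 30 + 2 + 7 + 0 + 31 + 12 + 17 + 10 + 25 = 147; total kept: 10 × 32 − 147 = 173.
The mitigation fund pays out 9.1 × 147 = 1337.70 in aggregate.
Group total = 173 + 1337.70 = 1510.70.

1510.70 billion dollars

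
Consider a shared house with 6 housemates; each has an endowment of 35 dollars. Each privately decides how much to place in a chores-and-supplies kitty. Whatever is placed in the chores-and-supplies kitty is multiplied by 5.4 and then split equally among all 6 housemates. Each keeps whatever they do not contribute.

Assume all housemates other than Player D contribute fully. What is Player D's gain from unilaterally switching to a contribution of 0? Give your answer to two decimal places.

3.50 dollars

Switching from a contribution of 35 to 0 lets Player D keep an extra 35 dollars, but lowers the chores-and-supplies kitty by 35, which costs Player D their own share of that drop: 5.4/6 × 35 = 31.50.
Net gain = 35 − 31.50 = 3.50. The private return per contributed unit (0.9000) is below 1, so free-riding is indeed the best response regardless of what the others do.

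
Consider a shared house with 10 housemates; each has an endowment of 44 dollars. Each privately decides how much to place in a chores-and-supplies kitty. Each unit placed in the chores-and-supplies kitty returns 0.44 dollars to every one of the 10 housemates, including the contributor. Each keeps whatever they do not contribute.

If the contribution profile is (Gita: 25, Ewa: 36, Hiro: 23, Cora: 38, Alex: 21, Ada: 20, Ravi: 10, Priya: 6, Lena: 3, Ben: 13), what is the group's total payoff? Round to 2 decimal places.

1103.00 dollars

Total contributed: 25 + 36 + 23 + 38 + 21 + 20 + 10 + 6 + 3 + 13 = 195; total kept: 10 × 44 − 195 = 245.
The chores-and-supplies kitty pays out 0.44 × 10 × 195 = 858.00 in aggregate.
Group total = 245 + 858.00 = 1103.00.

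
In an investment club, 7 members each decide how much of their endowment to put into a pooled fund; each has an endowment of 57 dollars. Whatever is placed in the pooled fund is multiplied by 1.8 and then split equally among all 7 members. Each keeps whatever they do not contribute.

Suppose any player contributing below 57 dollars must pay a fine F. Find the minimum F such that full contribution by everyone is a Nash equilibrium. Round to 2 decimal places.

42.34 dollars

Given the others contribute fully, the best deviation is to contribute 0 (any partial contribution still incurs the fine and gives up units whose private return 0.2571 is below 1).
Deviating from 57 to 0 saves 57 dollars but forfeits the deviator's share of the drop in the pooled fund: 1.8/7 × 57 = 14.66.
So the deviation gain is 57 − 14.66 = 42.34, and the fine must be at least 42.34 dollars to wipe it out.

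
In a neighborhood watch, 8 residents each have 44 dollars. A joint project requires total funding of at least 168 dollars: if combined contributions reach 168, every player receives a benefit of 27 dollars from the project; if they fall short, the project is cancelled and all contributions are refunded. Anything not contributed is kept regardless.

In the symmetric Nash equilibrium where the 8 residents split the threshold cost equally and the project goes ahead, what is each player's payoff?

50 dollars

Equal share of the threshold: 168/8 = 21.
At this profile no one gains by cutting their contribution: any cut drops the total below 168, the project is cancelled, contributions are refunded, and the deviator ends with 44, which is less than 44 − 21 + 27 = 50. Contributing more than 21 just wastes the excess. So contributing exactly 21 is a best response.
Each player's payoff: 44 − 21 + 27 = 50.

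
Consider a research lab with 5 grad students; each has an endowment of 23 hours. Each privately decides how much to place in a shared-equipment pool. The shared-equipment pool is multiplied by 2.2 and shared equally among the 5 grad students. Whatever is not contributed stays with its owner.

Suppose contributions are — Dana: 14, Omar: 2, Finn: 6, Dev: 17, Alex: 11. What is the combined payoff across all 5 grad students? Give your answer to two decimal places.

Total contributed: 14 + 2 + 6 + 17 + 11 = 50; total kept: 5 × 23 − 50 = 65.
The shared-equipment pool pays out 2.2 × 50 = 110.00 in aggregate.
Group total = 65 + 110.00 = 175.00.

175.00 hours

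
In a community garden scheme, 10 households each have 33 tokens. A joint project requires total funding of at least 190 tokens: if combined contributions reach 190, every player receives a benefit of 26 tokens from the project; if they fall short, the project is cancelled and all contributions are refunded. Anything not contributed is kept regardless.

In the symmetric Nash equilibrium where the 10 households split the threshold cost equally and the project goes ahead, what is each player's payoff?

Equal share of the threshold: 190/10 = 19.
At this profile no one gains by cutting their contribution: any cut drops the total below 190, the project is cancelled, contributions are refunded, and the deviator ends with 33, which is less than 33 − 19 + 26 = 40. Contributing more than 19 just wastes the excess. So contributing exactly 19 is a best response.
Each player's payoff: 33 − 19 + 26 = 40.

40 tokens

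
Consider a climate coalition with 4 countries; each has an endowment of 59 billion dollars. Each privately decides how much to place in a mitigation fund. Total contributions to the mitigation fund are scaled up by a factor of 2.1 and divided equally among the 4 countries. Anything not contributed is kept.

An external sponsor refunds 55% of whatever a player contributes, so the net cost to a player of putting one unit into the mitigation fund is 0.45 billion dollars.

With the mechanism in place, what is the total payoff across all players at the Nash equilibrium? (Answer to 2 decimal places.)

The effective private return per unit is now (2.1/4) / 0.45 = 1.1667 > 1, so every player's dominant strategy flips to full contribution.
So the Nash equilibrium is full contribution by all 4; the group earns 4 × (59 × 0.55 + 2.1 × 59) = 625.40.

625.40 billion dollars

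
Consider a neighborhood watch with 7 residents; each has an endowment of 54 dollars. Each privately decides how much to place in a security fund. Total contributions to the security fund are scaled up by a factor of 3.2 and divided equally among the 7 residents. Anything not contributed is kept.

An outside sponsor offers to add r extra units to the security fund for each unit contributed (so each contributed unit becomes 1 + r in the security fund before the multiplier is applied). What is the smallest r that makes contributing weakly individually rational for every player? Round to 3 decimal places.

With matching at rate r, one contributed unit becomes (1 + r) in the security fund and returns 3.2 × (1 + r) / 7 to the contributor.
Setting this equal to 1: 1 + r = 7/3.2 = 2.1875.
So the minimum matching rate is r = 2.1875 − 1 = 1.188.

1.188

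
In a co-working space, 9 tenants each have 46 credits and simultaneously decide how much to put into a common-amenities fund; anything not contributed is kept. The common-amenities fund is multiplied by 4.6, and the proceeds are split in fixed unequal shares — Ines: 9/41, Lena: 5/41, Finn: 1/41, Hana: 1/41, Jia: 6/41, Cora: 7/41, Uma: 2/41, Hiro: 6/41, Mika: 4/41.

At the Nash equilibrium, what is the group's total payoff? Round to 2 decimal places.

For player j, contributing a unit is worthwhile iff 4.6 × (j's share) ≥ 1, i.e. iff j's share is at least 0.2174.
Only Ines (9/41) clears that bar, contributing 46; the remaining 8 contribute 0. Total contributed: 46.
The common-amenities fund pays out 4.6 × 46 = 211.60 in total (split across the unequal shares, but the aggregate is all that matters for the group sum).
The 8 free-riders keep 46 each, adding 368. Group total = 368 + 211.60 = 579.60.

579.60 credits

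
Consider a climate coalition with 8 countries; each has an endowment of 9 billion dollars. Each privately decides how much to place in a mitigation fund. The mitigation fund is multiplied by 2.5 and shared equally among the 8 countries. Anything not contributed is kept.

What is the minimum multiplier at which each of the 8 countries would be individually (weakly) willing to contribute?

A contributed unit returns (multiplier)/8 to its contributor.
This reaches 1 exactly when the multiplier is 8.

8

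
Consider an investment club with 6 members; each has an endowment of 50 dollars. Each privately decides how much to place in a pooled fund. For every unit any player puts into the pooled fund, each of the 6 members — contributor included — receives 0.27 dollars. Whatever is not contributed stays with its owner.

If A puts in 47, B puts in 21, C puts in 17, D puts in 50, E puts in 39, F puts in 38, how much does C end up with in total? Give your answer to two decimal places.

Total contributed: 47 + 21 + 17 + 50 + 39 + 38 = 212.
Each receives 0.27 × 212 = 57.24 from the pooled fund.
C keeps 50 − 17 = 33, so C's payoff is 33 + 57.24 = 90.24.

90.24 dollars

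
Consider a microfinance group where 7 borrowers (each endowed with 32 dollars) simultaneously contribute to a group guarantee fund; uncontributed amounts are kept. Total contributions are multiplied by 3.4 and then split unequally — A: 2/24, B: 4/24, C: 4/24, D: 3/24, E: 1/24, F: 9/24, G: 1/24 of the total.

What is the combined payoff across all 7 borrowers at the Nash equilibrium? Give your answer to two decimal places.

300.80 dollars

Player j's private return per contributed unit is 3.4 × (j's share). Contributing is weakly dominant for j when that share is at least 1/3.4 = 0.2941, and contributing 0 is dominant otherwise.
F alone (share 9/24) is above the threshold, contributing 32; the remaining 6 contribute 0. Total contributed: 32.
The group guarantee fund pays out 3.4 × 32 = 108.80 in total (split across the unequal shares, but the aggregate is all that matters for the group sum).
The 6 free-riders keep 32 each, adding 192. Group total = 192 + 108.80 = 300.80.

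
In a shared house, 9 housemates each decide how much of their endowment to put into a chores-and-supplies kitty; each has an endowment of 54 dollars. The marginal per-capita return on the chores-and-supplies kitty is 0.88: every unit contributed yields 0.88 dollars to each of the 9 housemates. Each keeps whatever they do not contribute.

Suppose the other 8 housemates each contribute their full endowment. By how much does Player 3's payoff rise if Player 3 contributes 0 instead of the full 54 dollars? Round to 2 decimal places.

Switching from a contribution of 54 to 0 lets Player 3 keep an extra 54 dollars, but lowers the chores-and-supplies kitty by 54, which costs Player 3 their own share of that drop: 0.88 × 54 = 47.52.
Net gain = 54 − 47.52 = 6.48. The private return per contributed unit (0.88) is below 1, so free-riding is indeed the best response regardless of what the others do.

6.48 dollars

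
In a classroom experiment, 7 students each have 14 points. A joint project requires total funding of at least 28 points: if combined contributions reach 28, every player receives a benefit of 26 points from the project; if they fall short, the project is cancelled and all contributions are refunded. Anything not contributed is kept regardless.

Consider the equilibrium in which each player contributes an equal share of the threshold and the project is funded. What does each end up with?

36 points

Equal share of the threshold: 28/7 = 4.
At this profile no one gains by cutting their contribution: any cut drops the total below 28, the project is cancelled, contributions are refunded, and the deviator ends with 14, which is less than 14 − 4 + 26 = 36. Contributing more than 4 just wastes the excess. So contributing exactly 4 is a best response.
Each player's payoff: 14 − 4 + 26 = 36.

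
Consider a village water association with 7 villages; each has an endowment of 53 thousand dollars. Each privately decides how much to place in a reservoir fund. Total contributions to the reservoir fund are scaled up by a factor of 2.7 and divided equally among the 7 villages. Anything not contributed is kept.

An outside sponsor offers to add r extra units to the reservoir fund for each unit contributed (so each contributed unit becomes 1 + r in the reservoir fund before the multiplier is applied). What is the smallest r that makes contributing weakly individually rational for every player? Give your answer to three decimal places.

1.593

With matching at rate r, one contributed unit becomes (1 + r) in the reservoir fund and returns 2.7 × (1 + r) / 7 to the contributor.
Setting this equal to 1: 1 + r = 7/2.7 = 2.5926.
So the minimum matching rate is r = 2.5926 − 1 = 1.593.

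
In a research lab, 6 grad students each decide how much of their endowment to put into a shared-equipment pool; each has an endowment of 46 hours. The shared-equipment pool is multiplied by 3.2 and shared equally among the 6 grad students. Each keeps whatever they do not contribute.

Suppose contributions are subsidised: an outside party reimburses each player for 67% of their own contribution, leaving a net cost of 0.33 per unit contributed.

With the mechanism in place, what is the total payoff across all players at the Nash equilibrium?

1068.12 hours

With the mechanism, a contributed unit returns (3.2/6) / 0.33 = 1.6162 per unit of net cost to the contributor — now above 1 — so contributing fully is weakly dominant for every player.
So the Nash equilibrium is full contribution by all 6; the group earns 6 × (46 × 0.67 + 3.2 × 46) = 1068.12.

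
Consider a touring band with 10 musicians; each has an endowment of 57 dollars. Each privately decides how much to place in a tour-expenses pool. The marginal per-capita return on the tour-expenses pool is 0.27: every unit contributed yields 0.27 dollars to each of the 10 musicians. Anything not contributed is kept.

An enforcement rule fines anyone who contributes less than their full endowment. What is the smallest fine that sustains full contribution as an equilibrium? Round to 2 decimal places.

Given the others contribute fully, the best deviation is to contribute 0 (any partial contribution still incurs the fine and gives up units whose private return 0.27 is below 1).
Deviating from 57 to 0 saves 57 dollars but forfeits the deviator's share of the drop in the tour-expenses pool: 0.27 × 57 = 15.39.
So the deviation gain is 57 − 15.39 = 41.61, and the fine must be at least 41.61 dollars to wipe it out.

41.61 dollars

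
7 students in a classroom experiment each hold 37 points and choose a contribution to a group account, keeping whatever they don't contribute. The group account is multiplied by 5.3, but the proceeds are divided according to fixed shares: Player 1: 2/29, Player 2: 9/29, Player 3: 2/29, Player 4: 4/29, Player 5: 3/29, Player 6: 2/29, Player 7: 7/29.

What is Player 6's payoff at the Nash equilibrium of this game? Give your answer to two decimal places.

A player with share s gets back 5.3·s per unit contributed, so full contribution is dominant for anyone with s > 1/5.3 = 0.1887 and zero contribution is dominant for anyone below.
Player 2 and Player 7 are above the threshold, contributing 37 each; the remaining 5 contribute 0. Total contributed: 74.
Player 6 keeps 37 and receives 5.3 × 74 × 2/29 = 27.05 from the group account, for a payoff of 64.05.

64.05 points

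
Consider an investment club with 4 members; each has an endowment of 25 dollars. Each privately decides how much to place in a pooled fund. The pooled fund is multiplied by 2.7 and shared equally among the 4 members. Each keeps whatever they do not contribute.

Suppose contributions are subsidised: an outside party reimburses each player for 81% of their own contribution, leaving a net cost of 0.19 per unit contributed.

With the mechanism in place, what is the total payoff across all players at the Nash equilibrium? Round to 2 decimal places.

Under the mechanism each unit contributed yields (2.7/4) / 0.19 = 3.5526 back to its contributor per unit of net cost, which exceeds 1, making full contribution the dominant choice for everyone.
At the Nash equilibrium everyone contributes 25. Group total payoff = 4 × (25 × 0.81 + 2.7 × 25) = 351.00.

351.00 dollars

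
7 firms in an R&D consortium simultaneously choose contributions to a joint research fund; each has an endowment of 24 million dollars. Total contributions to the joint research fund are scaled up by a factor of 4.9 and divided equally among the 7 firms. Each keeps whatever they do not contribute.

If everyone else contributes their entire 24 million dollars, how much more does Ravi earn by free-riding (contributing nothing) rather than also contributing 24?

Switching from a contribution of 24 to 0 lets Ravi keep an extra 24 million dollars, but lowers the joint research fund by 24, which costs Ravi their own share of that drop: 4.9/7 × 24 = 16.80.
Net gain = 24 − 16.80 = 7.20. The private return per contributed unit (0.7000) is below 1, so free-riding is indeed the best response regardless of what the others do.

7.20 million dollars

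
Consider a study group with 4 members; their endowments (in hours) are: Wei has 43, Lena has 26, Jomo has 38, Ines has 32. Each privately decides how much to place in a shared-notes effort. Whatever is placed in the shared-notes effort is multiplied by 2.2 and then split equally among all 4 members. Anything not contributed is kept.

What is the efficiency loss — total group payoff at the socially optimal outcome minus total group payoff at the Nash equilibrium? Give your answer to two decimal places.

166.80 hours

The private return per contributed unit is 2.2/4 = 0.5500 < 1 for every player regardless of endowment, so the Nash equilibrium is zero contribution and the group total is Σ E_j = 43 + 26 + 38 + 32 = 139.
Each contributed unit returns 2.200 to the group, so the social optimum is full contribution by everyone: group total = 2.200 × 139 = 305.80.
Efficiency loss = (2.200 − 1) × 139 = 166.80.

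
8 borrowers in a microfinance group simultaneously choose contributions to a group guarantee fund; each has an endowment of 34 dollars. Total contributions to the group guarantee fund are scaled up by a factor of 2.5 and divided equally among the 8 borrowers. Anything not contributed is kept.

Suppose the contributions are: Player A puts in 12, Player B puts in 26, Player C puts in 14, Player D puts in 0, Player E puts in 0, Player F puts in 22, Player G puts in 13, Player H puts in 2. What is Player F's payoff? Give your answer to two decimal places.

39.81 dollars

Total contributed: 12 + 26 + 14 + 0 + 0 + 22 + 13 + 2 = 89.
Each receives 2.5 × 89 / 8 = 27.81 from the group guarantee fund.
Player F keeps 34 − 22 = 12, so Player F's payoff is 12 + 27.81 = 39.81.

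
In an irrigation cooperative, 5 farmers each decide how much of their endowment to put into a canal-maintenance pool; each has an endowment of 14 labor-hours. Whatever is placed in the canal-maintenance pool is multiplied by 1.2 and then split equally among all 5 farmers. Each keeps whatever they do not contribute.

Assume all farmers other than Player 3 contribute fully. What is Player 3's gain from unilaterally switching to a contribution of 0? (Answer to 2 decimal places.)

10.64 labor-hours

Switching from a contribution of 14 to 0 lets Player 3 keep an extra 14 labor-hours, but lowers the canal-maintenance pool by 14, which costs Player 3 their own share of that drop: 1.2/5 × 14 = 3.36.
Net gain = 14 − 3.36 = 10.64. The private return per contributed unit (0.2400) is below 1, so free-riding is indeed the best response regardless of what the others do.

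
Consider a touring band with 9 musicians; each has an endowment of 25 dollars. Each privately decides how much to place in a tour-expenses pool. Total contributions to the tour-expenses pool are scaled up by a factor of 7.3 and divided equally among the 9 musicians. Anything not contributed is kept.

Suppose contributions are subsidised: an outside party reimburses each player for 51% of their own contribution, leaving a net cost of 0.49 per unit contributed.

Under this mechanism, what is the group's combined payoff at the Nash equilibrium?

Under the mechanism each unit contributed yields (7.3/9) / 0.49 = 1.6553 back to its contributor per unit of net cost, which exceeds 1, making full contribution the dominant choice for everyone.
At the Nash equilibrium everyone contributes 25. Group total payoff = 9 × (25 × 0.51 + 7.3 × 25) = 1757.25.

1757.25 dollars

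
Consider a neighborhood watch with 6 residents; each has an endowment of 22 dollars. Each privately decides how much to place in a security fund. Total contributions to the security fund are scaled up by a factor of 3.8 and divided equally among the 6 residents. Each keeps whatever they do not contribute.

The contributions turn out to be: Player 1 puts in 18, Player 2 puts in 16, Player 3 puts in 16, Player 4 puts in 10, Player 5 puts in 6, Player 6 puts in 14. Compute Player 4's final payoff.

62.67 dollars

Total contributed: 18 + 16 + 16 + 10 + 6 + 14 = 80.
Each receives 3.8 × 80 / 6 = 50.67 from the security fund.
Player 4 keeps 22 − 10 = 12, so Player 4's payoff is 12 + 50.67 = 62.67.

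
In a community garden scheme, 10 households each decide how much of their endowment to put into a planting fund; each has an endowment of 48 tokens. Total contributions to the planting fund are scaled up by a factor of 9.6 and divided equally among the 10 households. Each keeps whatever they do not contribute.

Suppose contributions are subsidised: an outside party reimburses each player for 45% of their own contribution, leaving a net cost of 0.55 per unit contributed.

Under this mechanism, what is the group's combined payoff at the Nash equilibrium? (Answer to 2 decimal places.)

With the mechanism, a contributed unit returns (9.6/10) / 0.55 = 1.7455 per unit of net cost to the contributor — now above 1 — so contributing fully is weakly dominant for every player.
So the Nash equilibrium is full contribution by all 10; the group earns 10 × (48 × 0.45 + 9.6 × 48) = 4824.00.

4824.00 tokens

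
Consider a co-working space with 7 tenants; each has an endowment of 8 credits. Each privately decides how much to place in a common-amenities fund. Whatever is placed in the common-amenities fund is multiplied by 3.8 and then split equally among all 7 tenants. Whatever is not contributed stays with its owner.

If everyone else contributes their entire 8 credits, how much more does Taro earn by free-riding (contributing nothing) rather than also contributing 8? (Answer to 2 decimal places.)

Switching from a contribution of 8 to 0 lets Taro keep an extra 8 credits, but lowers the common-amenities fund by 8, which costs Taro their own share of that drop: 3.8/7 × 8 = 4.34.
Net gain = 8 − 4.34 = 3.66. The private return per contributed unit (0.5429) is below 1, so free-riding is indeed the best response regardless of what the others do.

3.66 credits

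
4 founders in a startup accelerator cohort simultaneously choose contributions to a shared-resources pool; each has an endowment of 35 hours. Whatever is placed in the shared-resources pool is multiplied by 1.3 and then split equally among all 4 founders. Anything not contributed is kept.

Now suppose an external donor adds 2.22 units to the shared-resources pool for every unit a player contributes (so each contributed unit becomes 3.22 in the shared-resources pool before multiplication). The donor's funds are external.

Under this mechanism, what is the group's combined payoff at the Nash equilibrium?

586.04 hours

Under the mechanism each unit contributed yields 1.3 × 3.22 / 4 = 1.0465 back to its contributor per unit of net cost, which exceeds 1, making full contribution the dominant choice for everyone.
So the Nash equilibrium is full contribution by all 4; the group earns 1.3 × 3.22 × 140 = 586.04.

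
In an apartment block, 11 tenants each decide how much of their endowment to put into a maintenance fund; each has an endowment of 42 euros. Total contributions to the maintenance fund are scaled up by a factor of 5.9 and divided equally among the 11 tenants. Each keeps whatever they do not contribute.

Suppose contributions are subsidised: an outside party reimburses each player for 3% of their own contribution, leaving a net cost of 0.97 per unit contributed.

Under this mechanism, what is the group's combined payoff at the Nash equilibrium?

462.00 euros

The effective private return is (5.9/11) / 0.97 = 0.5530, which is still under 1, so the mechanism doesn't change anyone's dominant strategy: zero contribution.
At the Nash equilibrium no one contributes; group total payoff = 11 × 42 = 462.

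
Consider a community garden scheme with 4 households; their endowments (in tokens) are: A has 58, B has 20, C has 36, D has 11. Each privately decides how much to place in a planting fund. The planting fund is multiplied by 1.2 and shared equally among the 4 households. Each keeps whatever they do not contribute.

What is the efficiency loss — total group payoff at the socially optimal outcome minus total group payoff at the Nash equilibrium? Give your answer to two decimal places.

25.00 tokens

The private return per contributed unit is 1.2/4 = 0.3000 < 1 for every player regardless of endowment, so the Nash equilibrium is zero contribution and the group total is Σ E_j = 58 + 20 + 36 + 11 = 125.
Each contributed unit returns 1.200 to the group, so the social optimum is full contribution by everyone: group total = 1.200 × 125 = 150.00.
Efficiency loss = (1.200 − 1) × 125 = 25.00.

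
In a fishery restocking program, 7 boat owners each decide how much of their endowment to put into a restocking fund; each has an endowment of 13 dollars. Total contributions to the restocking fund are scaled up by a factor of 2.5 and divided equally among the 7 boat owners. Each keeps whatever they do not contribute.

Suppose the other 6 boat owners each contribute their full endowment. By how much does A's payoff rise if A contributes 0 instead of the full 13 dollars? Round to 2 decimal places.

Switching from a contribution of 13 to 0 lets A keep an extra 13 dollars, but lowers the restocking fund by 13, which costs A their own share of that drop: 2.5/7 × 13 = 4.64.
Net gain = 13 − 4.64 = 8.36. The private return per contributed unit (0.3571) is below 1, so free-riding is indeed the best response regardless of what the others do.

8.36 dollars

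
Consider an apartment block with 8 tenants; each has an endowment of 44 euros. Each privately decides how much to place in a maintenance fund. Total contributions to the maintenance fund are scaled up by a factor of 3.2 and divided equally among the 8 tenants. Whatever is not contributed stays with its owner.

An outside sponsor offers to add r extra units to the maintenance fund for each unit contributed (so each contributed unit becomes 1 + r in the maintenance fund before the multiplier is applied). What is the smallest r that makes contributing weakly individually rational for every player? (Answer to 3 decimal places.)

With matching at rate r, one contributed unit becomes (1 + r) in the maintenance fund and returns 3.2 × (1 + r) / 8 to the contributor.
Setting this equal to 1: 1 + r = 8/3.2 = 2.5000.
So the minimum matching rate is r = 2.5000 − 1 = 1.500.

1.500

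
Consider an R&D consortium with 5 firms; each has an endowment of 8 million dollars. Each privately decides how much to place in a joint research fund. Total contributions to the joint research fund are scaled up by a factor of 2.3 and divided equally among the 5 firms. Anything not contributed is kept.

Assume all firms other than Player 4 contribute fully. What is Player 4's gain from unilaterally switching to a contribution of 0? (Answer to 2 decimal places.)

Switching from a contribution of 8 to 0 lets Player 4 keep an extra 8 million dollars, but lowers the joint research fund by 8, which costs Player 4 their own share of that drop: 2.3/5 × 8 = 3.68.
Net gain = 8 − 3.68 = 4.32. The private return per contributed unit (0.4600) is below 1, so free-riding is indeed the best response regardless of what the others do.

4.32 million dollars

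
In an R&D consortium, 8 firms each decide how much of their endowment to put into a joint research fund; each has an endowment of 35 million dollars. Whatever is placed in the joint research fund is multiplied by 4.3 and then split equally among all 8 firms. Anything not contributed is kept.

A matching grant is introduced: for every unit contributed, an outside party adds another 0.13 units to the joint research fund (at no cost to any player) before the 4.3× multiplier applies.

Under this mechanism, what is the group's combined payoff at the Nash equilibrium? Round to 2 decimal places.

280.00 million dollars

With the mechanism, a contributed unit returns 4.3 × 1.13 / 8 = 0.6074 per unit of net cost — still below 1 — so contributing 0 remains dominant for every player.
Everyone keeps their endowment and the group total is 8 × 35 = 280.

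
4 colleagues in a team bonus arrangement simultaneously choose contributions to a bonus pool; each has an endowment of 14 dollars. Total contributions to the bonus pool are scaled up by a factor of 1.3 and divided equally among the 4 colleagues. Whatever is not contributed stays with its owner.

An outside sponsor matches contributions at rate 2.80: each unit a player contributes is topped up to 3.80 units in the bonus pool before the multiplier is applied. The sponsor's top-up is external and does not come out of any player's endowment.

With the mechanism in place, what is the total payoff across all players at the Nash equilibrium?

Under the mechanism each unit contributed yields 1.3 × 3.80 / 4 = 1.2350 back to its contributor per unit of net cost, which exceeds 1, making full contribution the dominant choice for everyone.
So the Nash equilibrium is full contribution by all 4; the group earns 1.3 × 3.80 × 56 = 276.64.

276.64 dollars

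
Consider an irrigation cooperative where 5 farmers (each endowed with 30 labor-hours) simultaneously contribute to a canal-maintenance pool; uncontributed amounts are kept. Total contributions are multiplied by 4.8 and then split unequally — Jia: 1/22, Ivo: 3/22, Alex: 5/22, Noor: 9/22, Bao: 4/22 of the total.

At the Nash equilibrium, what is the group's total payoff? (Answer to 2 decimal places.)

378.00 labor-hours

Each unit j contributes comes back to j as 4.8 × (j's share), so j prefers to contribute only if that share exceeds 1/4.8 = 0.2083; otherwise keeping the unit dominates.
Alex and Noor are above the threshold, contributing 30 each; the remaining 3 contribute 0. Total contributed: 60.
The canal-maintenance pool pays out 4.8 × 60 = 288.00 in total (split across the unequal shares, but the aggregate is all that matters for the group sum).
The 3 free-riders keep 30 each, adding 90. Group total = 90 + 288.00 = 378.00.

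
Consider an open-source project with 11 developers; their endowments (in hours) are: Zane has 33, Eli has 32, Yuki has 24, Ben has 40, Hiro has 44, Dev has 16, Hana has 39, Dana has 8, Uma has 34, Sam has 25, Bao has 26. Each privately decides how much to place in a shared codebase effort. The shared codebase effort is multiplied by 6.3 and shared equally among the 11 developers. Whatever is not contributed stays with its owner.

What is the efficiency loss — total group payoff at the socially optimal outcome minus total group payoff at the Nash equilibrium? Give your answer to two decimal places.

1701.30 hours

The private return per contributed unit is 6.3/11 = 0.5727 < 1 for every player regardless of endowment, so the Nash equilibrium is zero contribution and the group total is Σ E_j = 33 + 32 + 24 + 40 + 44 + 16 + 39 + 8 + 34 + 25 + 26 = 321.
Each contributed unit returns 6.300 to the group, so the social optimum is full contribution by everyone: group total = 6.300 × 321 = 2022.30.
Efficiency loss = (6.300 − 1) × 321 = 1701.30.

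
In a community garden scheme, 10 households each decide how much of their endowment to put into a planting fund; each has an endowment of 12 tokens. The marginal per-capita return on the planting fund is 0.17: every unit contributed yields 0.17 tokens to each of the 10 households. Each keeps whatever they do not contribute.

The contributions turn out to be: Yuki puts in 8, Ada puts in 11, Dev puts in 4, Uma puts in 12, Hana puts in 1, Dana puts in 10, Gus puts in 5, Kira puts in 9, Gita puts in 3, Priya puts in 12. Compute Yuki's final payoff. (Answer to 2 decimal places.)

Total contributed: 8 + 11 + 4 + 12 + 1 + 10 + 5 + 9 + 3 + 12 = 75.
Each receives 0.17 × 75 = 12.75 from the planting fund.
Yuki keeps 12 − 8 = 4, so Yuki's payoff is 4 + 12.75 = 16.75.

16.75 tokens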